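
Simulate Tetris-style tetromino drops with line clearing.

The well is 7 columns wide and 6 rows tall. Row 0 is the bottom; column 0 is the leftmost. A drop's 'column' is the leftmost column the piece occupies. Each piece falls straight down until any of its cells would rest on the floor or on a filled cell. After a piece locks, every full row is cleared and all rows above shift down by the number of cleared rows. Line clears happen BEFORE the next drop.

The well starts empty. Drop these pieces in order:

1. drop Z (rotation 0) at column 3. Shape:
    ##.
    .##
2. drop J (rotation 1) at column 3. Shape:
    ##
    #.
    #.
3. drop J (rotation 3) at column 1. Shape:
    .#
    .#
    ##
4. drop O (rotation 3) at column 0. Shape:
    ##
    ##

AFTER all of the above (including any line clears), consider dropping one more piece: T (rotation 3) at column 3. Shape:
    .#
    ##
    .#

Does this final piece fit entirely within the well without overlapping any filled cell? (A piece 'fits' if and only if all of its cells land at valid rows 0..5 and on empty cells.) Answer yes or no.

Answer: no

Derivation:
Drop 1: Z rot0 at col 3 lands with bottom-row=0; cleared 0 line(s) (total 0); column heights now [0 0 0 2 2 1 0], max=2
Drop 2: J rot1 at col 3 lands with bottom-row=2; cleared 0 line(s) (total 0); column heights now [0 0 0 5 5 1 0], max=5
Drop 3: J rot3 at col 1 lands with bottom-row=0; cleared 0 line(s) (total 0); column heights now [0 1 3 5 5 1 0], max=5
Drop 4: O rot3 at col 0 lands with bottom-row=1; cleared 0 line(s) (total 0); column heights now [3 3 3 5 5 1 0], max=5
Test piece T rot3 at col 3 (width 2): heights before test = [3 3 3 5 5 1 0]; fits = False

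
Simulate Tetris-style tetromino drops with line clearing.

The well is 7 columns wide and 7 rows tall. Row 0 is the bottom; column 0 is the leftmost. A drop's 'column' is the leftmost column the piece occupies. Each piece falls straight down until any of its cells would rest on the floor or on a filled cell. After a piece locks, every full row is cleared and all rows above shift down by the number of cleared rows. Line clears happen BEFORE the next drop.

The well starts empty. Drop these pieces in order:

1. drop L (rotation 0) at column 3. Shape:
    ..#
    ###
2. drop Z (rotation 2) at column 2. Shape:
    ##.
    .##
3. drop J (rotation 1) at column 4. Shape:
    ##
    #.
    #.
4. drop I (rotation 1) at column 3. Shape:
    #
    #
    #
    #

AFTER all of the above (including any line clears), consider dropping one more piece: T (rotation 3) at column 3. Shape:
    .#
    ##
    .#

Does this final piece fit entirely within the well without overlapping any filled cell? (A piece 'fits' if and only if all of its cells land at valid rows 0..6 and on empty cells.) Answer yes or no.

Answer: no

Derivation:
Drop 1: L rot0 at col 3 lands with bottom-row=0; cleared 0 line(s) (total 0); column heights now [0 0 0 1 1 2 0], max=2
Drop 2: Z rot2 at col 2 lands with bottom-row=1; cleared 0 line(s) (total 0); column heights now [0 0 3 3 2 2 0], max=3
Drop 3: J rot1 at col 4 lands with bottom-row=2; cleared 0 line(s) (total 0); column heights now [0 0 3 3 5 5 0], max=5
Drop 4: I rot1 at col 3 lands with bottom-row=3; cleared 0 line(s) (total 0); column heights now [0 0 3 7 5 5 0], max=7
Test piece T rot3 at col 3 (width 2): heights before test = [0 0 3 7 5 5 0]; fits = False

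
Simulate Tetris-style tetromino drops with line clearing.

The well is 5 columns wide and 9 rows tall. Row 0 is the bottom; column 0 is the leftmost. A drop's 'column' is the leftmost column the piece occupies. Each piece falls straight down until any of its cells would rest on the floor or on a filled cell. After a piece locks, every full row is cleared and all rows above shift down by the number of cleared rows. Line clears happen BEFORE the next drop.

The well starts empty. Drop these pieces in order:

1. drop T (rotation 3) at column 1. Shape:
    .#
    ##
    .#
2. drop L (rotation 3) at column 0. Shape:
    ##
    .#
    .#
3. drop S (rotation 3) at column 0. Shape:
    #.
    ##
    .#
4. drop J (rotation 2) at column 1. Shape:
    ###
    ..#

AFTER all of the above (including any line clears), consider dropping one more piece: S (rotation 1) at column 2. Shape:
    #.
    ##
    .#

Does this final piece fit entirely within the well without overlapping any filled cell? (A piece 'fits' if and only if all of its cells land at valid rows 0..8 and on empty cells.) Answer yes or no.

Drop 1: T rot3 at col 1 lands with bottom-row=0; cleared 0 line(s) (total 0); column heights now [0 2 3 0 0], max=3
Drop 2: L rot3 at col 0 lands with bottom-row=2; cleared 0 line(s) (total 0); column heights now [5 5 3 0 0], max=5
Drop 3: S rot3 at col 0 lands with bottom-row=5; cleared 0 line(s) (total 0); column heights now [8 7 3 0 0], max=8
Drop 4: J rot2 at col 1 lands with bottom-row=6; cleared 0 line(s) (total 0); column heights now [8 8 8 8 0], max=8
Test piece S rot1 at col 2 (width 2): heights before test = [8 8 8 8 0]; fits = False

Answer: no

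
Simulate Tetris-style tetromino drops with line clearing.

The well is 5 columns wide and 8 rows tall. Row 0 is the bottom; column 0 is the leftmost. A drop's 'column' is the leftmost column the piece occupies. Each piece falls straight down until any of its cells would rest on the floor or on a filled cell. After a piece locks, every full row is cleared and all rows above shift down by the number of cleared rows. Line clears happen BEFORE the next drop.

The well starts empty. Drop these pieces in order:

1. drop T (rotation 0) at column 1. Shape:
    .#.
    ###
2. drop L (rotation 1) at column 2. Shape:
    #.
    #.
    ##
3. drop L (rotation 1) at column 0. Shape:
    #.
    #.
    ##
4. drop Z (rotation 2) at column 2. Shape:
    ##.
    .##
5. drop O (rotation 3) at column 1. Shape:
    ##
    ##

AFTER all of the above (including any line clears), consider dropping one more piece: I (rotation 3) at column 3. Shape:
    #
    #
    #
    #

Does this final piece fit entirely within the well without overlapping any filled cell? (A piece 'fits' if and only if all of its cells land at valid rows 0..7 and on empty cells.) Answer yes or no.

Answer: no

Derivation:
Drop 1: T rot0 at col 1 lands with bottom-row=0; cleared 0 line(s) (total 0); column heights now [0 1 2 1 0], max=2
Drop 2: L rot1 at col 2 lands with bottom-row=2; cleared 0 line(s) (total 0); column heights now [0 1 5 3 0], max=5
Drop 3: L rot1 at col 0 lands with bottom-row=1; cleared 0 line(s) (total 0); column heights now [4 2 5 3 0], max=5
Drop 4: Z rot2 at col 2 lands with bottom-row=4; cleared 0 line(s) (total 0); column heights now [4 2 6 6 5], max=6
Drop 5: O rot3 at col 1 lands with bottom-row=6; cleared 0 line(s) (total 0); column heights now [4 8 8 6 5], max=8
Test piece I rot3 at col 3 (width 1): heights before test = [4 8 8 6 5]; fits = False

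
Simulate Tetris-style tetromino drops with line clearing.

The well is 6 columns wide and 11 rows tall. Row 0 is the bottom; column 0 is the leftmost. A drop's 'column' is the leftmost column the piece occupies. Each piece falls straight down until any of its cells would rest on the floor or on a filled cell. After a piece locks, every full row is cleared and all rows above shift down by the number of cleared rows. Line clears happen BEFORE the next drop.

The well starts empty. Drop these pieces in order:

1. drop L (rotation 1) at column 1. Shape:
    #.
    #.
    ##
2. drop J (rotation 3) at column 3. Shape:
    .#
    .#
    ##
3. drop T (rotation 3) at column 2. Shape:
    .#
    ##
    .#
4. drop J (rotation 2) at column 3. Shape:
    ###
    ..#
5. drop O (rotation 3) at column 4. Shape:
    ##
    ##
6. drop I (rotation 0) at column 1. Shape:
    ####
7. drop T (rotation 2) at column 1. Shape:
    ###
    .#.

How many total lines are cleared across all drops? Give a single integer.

Answer: 0

Derivation:
Drop 1: L rot1 at col 1 lands with bottom-row=0; cleared 0 line(s) (total 0); column heights now [0 3 1 0 0 0], max=3
Drop 2: J rot3 at col 3 lands with bottom-row=0; cleared 0 line(s) (total 0); column heights now [0 3 1 1 3 0], max=3
Drop 3: T rot3 at col 2 lands with bottom-row=1; cleared 0 line(s) (total 0); column heights now [0 3 3 4 3 0], max=4
Drop 4: J rot2 at col 3 lands with bottom-row=3; cleared 0 line(s) (total 0); column heights now [0 3 3 5 5 5], max=5
Drop 5: O rot3 at col 4 lands with bottom-row=5; cleared 0 line(s) (total 0); column heights now [0 3 3 5 7 7], max=7
Drop 6: I rot0 at col 1 lands with bottom-row=7; cleared 0 line(s) (total 0); column heights now [0 8 8 8 8 7], max=8
Drop 7: T rot2 at col 1 lands with bottom-row=8; cleared 0 line(s) (total 0); column heights now [0 10 10 10 8 7], max=10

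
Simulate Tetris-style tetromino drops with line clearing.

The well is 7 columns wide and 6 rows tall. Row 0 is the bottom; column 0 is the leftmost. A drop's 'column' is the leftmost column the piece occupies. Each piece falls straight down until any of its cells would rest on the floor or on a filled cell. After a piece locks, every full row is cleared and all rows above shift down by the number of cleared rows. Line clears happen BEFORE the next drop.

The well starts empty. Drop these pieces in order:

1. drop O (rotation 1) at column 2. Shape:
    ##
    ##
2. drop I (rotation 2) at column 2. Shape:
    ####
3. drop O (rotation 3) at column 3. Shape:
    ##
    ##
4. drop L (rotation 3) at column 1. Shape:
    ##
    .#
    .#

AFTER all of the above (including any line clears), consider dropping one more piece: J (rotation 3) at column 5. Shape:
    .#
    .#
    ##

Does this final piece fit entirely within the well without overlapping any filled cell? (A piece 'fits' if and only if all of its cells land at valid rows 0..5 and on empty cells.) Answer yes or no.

Answer: yes

Derivation:
Drop 1: O rot1 at col 2 lands with bottom-row=0; cleared 0 line(s) (total 0); column heights now [0 0 2 2 0 0 0], max=2
Drop 2: I rot2 at col 2 lands with bottom-row=2; cleared 0 line(s) (total 0); column heights now [0 0 3 3 3 3 0], max=3
Drop 3: O rot3 at col 3 lands with bottom-row=3; cleared 0 line(s) (total 0); column heights now [0 0 3 5 5 3 0], max=5
Drop 4: L rot3 at col 1 lands with bottom-row=3; cleared 0 line(s) (total 0); column heights now [0 6 6 5 5 3 0], max=6
Test piece J rot3 at col 5 (width 2): heights before test = [0 6 6 5 5 3 0]; fits = True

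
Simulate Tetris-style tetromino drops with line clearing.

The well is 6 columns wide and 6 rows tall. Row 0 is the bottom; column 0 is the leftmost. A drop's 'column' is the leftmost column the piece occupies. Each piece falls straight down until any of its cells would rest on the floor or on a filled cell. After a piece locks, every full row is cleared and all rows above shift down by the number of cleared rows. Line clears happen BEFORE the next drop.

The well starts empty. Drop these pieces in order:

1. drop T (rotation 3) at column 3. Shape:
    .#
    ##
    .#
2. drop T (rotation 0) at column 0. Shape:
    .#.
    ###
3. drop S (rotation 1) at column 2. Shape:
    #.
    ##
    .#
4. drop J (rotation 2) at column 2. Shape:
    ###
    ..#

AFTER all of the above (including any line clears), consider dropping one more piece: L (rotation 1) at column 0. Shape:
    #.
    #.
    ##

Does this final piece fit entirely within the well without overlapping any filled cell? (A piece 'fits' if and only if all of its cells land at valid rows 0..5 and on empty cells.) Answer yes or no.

Answer: yes

Derivation:
Drop 1: T rot3 at col 3 lands with bottom-row=0; cleared 0 line(s) (total 0); column heights now [0 0 0 2 3 0], max=3
Drop 2: T rot0 at col 0 lands with bottom-row=0; cleared 0 line(s) (total 0); column heights now [1 2 1 2 3 0], max=3
Drop 3: S rot1 at col 2 lands with bottom-row=2; cleared 0 line(s) (total 0); column heights now [1 2 5 4 3 0], max=5
Drop 4: J rot2 at col 2 lands with bottom-row=4; cleared 0 line(s) (total 0); column heights now [1 2 6 6 6 0], max=6
Test piece L rot1 at col 0 (width 2): heights before test = [1 2 6 6 6 0]; fits = True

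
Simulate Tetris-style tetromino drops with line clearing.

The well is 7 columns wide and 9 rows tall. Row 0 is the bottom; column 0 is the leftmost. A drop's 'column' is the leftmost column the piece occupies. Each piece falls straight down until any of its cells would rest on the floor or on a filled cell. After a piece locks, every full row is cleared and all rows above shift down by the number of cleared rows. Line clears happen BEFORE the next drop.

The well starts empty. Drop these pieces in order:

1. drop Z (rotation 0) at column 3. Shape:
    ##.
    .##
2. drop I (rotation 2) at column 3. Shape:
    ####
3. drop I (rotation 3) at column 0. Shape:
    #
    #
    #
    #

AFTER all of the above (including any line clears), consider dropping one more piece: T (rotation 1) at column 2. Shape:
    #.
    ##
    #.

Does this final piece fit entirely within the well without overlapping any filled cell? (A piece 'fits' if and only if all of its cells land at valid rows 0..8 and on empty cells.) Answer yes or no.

Drop 1: Z rot0 at col 3 lands with bottom-row=0; cleared 0 line(s) (total 0); column heights now [0 0 0 2 2 1 0], max=2
Drop 2: I rot2 at col 3 lands with bottom-row=2; cleared 0 line(s) (total 0); column heights now [0 0 0 3 3 3 3], max=3
Drop 3: I rot3 at col 0 lands with bottom-row=0; cleared 0 line(s) (total 0); column heights now [4 0 0 3 3 3 3], max=4
Test piece T rot1 at col 2 (width 2): heights before test = [4 0 0 3 3 3 3]; fits = True

Answer: yes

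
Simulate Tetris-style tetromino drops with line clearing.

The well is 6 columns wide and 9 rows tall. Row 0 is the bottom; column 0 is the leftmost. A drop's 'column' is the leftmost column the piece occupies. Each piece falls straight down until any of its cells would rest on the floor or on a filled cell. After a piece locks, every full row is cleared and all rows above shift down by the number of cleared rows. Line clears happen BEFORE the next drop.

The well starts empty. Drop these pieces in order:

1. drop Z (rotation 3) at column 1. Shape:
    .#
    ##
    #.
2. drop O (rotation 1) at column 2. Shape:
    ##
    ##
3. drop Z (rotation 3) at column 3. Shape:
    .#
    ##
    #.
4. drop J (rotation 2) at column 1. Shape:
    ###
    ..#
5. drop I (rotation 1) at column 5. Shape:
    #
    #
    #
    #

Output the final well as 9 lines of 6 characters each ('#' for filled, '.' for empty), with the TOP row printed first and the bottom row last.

Answer: .###..
...##.
...##.
...#..
..##..
..##.#
..#..#
.##..#
.#...#

Derivation:
Drop 1: Z rot3 at col 1 lands with bottom-row=0; cleared 0 line(s) (total 0); column heights now [0 2 3 0 0 0], max=3
Drop 2: O rot1 at col 2 lands with bottom-row=3; cleared 0 line(s) (total 0); column heights now [0 2 5 5 0 0], max=5
Drop 3: Z rot3 at col 3 lands with bottom-row=5; cleared 0 line(s) (total 0); column heights now [0 2 5 7 8 0], max=8
Drop 4: J rot2 at col 1 lands with bottom-row=7; cleared 0 line(s) (total 0); column heights now [0 9 9 9 8 0], max=9
Drop 5: I rot1 at col 5 lands with bottom-row=0; cleared 0 line(s) (total 0); column heights now [0 9 9 9 8 4], max=9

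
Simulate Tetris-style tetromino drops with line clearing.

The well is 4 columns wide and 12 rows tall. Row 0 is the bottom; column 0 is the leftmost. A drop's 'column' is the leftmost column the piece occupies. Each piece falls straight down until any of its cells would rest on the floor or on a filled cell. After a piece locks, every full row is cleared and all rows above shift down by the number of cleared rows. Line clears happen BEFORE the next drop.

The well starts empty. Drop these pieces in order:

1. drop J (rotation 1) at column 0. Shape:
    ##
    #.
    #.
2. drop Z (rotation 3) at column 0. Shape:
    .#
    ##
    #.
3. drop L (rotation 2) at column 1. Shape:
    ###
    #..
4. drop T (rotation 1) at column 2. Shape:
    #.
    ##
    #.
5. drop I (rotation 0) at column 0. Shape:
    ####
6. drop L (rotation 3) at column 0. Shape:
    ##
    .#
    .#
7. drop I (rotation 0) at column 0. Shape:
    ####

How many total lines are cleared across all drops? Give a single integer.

Drop 1: J rot1 at col 0 lands with bottom-row=0; cleared 0 line(s) (total 0); column heights now [3 3 0 0], max=3
Drop 2: Z rot3 at col 0 lands with bottom-row=3; cleared 0 line(s) (total 0); column heights now [5 6 0 0], max=6
Drop 3: L rot2 at col 1 lands with bottom-row=6; cleared 0 line(s) (total 0); column heights now [5 8 8 8], max=8
Drop 4: T rot1 at col 2 lands with bottom-row=8; cleared 0 line(s) (total 0); column heights now [5 8 11 10], max=11
Drop 5: I rot0 at col 0 lands with bottom-row=11; cleared 1 line(s) (total 1); column heights now [5 8 11 10], max=11
Drop 6: L rot3 at col 0 lands with bottom-row=8; cleared 0 line(s) (total 1); column heights now [11 11 11 10], max=11
Drop 7: I rot0 at col 0 lands with bottom-row=11; cleared 1 line(s) (total 2); column heights now [11 11 11 10], max=11

Answer: 2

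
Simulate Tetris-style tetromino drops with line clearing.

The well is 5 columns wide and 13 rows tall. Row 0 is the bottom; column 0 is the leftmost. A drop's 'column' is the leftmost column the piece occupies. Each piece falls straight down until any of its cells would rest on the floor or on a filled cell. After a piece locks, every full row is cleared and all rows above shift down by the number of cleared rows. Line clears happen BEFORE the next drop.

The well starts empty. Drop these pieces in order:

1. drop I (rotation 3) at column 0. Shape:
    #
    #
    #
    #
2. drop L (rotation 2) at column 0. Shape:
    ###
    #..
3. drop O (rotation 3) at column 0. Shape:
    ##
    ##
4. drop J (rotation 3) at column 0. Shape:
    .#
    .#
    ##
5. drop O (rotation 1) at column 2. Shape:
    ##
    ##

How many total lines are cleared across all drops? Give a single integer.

Answer: 0

Derivation:
Drop 1: I rot3 at col 0 lands with bottom-row=0; cleared 0 line(s) (total 0); column heights now [4 0 0 0 0], max=4
Drop 2: L rot2 at col 0 lands with bottom-row=4; cleared 0 line(s) (total 0); column heights now [6 6 6 0 0], max=6
Drop 3: O rot3 at col 0 lands with bottom-row=6; cleared 0 line(s) (total 0); column heights now [8 8 6 0 0], max=8
Drop 4: J rot3 at col 0 lands with bottom-row=8; cleared 0 line(s) (total 0); column heights now [9 11 6 0 0], max=11
Drop 5: O rot1 at col 2 lands with bottom-row=6; cleared 0 line(s) (total 0); column heights now [9 11 8 8 0], max=11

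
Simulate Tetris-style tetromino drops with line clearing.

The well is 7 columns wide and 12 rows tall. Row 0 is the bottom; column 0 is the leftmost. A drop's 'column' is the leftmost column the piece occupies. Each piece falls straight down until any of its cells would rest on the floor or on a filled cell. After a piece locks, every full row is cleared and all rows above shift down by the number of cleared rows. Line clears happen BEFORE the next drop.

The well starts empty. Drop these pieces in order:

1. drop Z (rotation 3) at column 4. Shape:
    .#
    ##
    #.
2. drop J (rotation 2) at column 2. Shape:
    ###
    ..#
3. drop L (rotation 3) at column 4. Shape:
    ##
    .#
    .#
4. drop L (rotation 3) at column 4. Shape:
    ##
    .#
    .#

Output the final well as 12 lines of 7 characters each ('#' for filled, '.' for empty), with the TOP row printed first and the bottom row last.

Drop 1: Z rot3 at col 4 lands with bottom-row=0; cleared 0 line(s) (total 0); column heights now [0 0 0 0 2 3 0], max=3
Drop 2: J rot2 at col 2 lands with bottom-row=2; cleared 0 line(s) (total 0); column heights now [0 0 4 4 4 3 0], max=4
Drop 3: L rot3 at col 4 lands with bottom-row=3; cleared 0 line(s) (total 0); column heights now [0 0 4 4 6 6 0], max=6
Drop 4: L rot3 at col 4 lands with bottom-row=6; cleared 0 line(s) (total 0); column heights now [0 0 4 4 9 9 0], max=9

Answer: .......
.......
.......
....##.
.....#.
.....#.
....##.
.....#.
..####.
....##.
....##.
....#..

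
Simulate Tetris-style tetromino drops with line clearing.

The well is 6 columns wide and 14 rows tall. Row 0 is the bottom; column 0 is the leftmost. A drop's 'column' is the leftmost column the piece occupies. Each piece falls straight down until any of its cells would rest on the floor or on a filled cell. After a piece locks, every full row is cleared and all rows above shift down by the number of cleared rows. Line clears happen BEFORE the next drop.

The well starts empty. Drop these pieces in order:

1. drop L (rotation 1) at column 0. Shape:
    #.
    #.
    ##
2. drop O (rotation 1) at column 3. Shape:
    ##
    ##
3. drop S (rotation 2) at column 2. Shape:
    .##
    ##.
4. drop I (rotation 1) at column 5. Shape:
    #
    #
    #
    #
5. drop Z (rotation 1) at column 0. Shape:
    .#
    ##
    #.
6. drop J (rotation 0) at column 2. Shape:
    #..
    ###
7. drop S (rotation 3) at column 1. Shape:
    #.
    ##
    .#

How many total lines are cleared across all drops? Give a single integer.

Drop 1: L rot1 at col 0 lands with bottom-row=0; cleared 0 line(s) (total 0); column heights now [3 1 0 0 0 0], max=3
Drop 2: O rot1 at col 3 lands with bottom-row=0; cleared 0 line(s) (total 0); column heights now [3 1 0 2 2 0], max=3
Drop 3: S rot2 at col 2 lands with bottom-row=2; cleared 0 line(s) (total 0); column heights now [3 1 3 4 4 0], max=4
Drop 4: I rot1 at col 5 lands with bottom-row=0; cleared 0 line(s) (total 0); column heights now [3 1 3 4 4 4], max=4
Drop 5: Z rot1 at col 0 lands with bottom-row=3; cleared 0 line(s) (total 0); column heights now [5 6 3 4 4 4], max=6
Drop 6: J rot0 at col 2 lands with bottom-row=4; cleared 0 line(s) (total 0); column heights now [5 6 6 5 5 4], max=6
Drop 7: S rot3 at col 1 lands with bottom-row=6; cleared 0 line(s) (total 0); column heights now [5 9 8 5 5 4], max=9

Answer: 0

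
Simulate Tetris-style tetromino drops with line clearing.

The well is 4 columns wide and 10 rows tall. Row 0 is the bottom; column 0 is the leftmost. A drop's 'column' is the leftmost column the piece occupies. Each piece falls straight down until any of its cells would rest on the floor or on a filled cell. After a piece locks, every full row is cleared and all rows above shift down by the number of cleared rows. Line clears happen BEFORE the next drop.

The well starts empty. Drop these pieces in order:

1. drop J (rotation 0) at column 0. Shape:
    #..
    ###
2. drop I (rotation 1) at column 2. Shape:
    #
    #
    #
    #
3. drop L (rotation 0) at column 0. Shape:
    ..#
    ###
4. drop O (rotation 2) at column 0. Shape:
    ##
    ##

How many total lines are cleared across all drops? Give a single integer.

Answer: 0

Derivation:
Drop 1: J rot0 at col 0 lands with bottom-row=0; cleared 0 line(s) (total 0); column heights now [2 1 1 0], max=2
Drop 2: I rot1 at col 2 lands with bottom-row=1; cleared 0 line(s) (total 0); column heights now [2 1 5 0], max=5
Drop 3: L rot0 at col 0 lands with bottom-row=5; cleared 0 line(s) (total 0); column heights now [6 6 7 0], max=7
Drop 4: O rot2 at col 0 lands with bottom-row=6; cleared 0 line(s) (total 0); column heights now [8 8 7 0], max=8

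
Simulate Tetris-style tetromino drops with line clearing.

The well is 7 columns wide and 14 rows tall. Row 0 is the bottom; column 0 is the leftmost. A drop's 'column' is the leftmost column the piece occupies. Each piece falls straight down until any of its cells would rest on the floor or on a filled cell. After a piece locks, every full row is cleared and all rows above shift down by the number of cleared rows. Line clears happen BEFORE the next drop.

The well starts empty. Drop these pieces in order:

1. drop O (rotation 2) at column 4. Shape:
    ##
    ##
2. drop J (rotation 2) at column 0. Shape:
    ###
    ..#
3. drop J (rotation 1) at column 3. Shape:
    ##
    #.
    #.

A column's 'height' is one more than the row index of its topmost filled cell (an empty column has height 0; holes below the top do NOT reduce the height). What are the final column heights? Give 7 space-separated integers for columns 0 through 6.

Drop 1: O rot2 at col 4 lands with bottom-row=0; cleared 0 line(s) (total 0); column heights now [0 0 0 0 2 2 0], max=2
Drop 2: J rot2 at col 0 lands with bottom-row=0; cleared 0 line(s) (total 0); column heights now [2 2 2 0 2 2 0], max=2
Drop 3: J rot1 at col 3 lands with bottom-row=0; cleared 0 line(s) (total 0); column heights now [2 2 2 3 3 2 0], max=3

Answer: 2 2 2 3 3 2 0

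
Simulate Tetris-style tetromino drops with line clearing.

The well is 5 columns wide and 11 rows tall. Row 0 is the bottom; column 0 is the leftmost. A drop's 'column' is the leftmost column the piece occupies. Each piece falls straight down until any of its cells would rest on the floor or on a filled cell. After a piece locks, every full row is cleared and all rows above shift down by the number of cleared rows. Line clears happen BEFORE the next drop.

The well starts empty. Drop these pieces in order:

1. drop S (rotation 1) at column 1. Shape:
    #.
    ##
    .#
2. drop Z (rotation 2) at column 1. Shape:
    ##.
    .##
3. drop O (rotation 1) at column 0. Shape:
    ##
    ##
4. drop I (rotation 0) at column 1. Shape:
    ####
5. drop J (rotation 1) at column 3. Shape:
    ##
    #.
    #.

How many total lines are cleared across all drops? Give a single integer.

Drop 1: S rot1 at col 1 lands with bottom-row=0; cleared 0 line(s) (total 0); column heights now [0 3 2 0 0], max=3
Drop 2: Z rot2 at col 1 lands with bottom-row=2; cleared 0 line(s) (total 0); column heights now [0 4 4 3 0], max=4
Drop 3: O rot1 at col 0 lands with bottom-row=4; cleared 0 line(s) (total 0); column heights now [6 6 4 3 0], max=6
Drop 4: I rot0 at col 1 lands with bottom-row=6; cleared 0 line(s) (total 0); column heights now [6 7 7 7 7], max=7
Drop 5: J rot1 at col 3 lands with bottom-row=7; cleared 0 line(s) (total 0); column heights now [6 7 7 10 10], max=10

Answer: 0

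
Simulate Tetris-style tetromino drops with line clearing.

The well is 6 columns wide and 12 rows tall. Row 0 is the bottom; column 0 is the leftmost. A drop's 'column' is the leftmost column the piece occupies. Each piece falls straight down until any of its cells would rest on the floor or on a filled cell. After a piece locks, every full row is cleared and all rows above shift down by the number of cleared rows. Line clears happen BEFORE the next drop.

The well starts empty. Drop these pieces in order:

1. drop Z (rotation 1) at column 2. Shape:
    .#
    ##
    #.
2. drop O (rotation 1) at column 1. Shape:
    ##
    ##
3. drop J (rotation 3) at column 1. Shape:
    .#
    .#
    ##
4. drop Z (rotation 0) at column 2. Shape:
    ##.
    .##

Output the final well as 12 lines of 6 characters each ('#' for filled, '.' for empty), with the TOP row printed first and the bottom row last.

Drop 1: Z rot1 at col 2 lands with bottom-row=0; cleared 0 line(s) (total 0); column heights now [0 0 2 3 0 0], max=3
Drop 2: O rot1 at col 1 lands with bottom-row=2; cleared 0 line(s) (total 0); column heights now [0 4 4 3 0 0], max=4
Drop 3: J rot3 at col 1 lands with bottom-row=4; cleared 0 line(s) (total 0); column heights now [0 5 7 3 0 0], max=7
Drop 4: Z rot0 at col 2 lands with bottom-row=6; cleared 0 line(s) (total 0); column heights now [0 5 8 8 7 0], max=8

Answer: ......
......
......
......
..##..
..###.
..#...
.##...
.##...
.###..
..##..
..#...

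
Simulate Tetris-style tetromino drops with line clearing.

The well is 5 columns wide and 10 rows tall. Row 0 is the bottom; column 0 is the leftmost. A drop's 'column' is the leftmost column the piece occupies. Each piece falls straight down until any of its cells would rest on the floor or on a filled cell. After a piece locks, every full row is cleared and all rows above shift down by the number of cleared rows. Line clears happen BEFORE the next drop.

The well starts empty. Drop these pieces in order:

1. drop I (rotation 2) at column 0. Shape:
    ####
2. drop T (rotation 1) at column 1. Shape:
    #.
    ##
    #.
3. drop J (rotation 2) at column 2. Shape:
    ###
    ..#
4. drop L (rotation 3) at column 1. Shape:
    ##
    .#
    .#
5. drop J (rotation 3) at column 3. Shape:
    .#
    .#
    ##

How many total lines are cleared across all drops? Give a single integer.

Drop 1: I rot2 at col 0 lands with bottom-row=0; cleared 0 line(s) (total 0); column heights now [1 1 1 1 0], max=1
Drop 2: T rot1 at col 1 lands with bottom-row=1; cleared 0 line(s) (total 0); column heights now [1 4 3 1 0], max=4
Drop 3: J rot2 at col 2 lands with bottom-row=2; cleared 0 line(s) (total 0); column heights now [1 4 4 4 4], max=4
Drop 4: L rot3 at col 1 lands with bottom-row=4; cleared 0 line(s) (total 0); column heights now [1 7 7 4 4], max=7
Drop 5: J rot3 at col 3 lands with bottom-row=4; cleared 0 line(s) (total 0); column heights now [1 7 7 5 7], max=7

Answer: 0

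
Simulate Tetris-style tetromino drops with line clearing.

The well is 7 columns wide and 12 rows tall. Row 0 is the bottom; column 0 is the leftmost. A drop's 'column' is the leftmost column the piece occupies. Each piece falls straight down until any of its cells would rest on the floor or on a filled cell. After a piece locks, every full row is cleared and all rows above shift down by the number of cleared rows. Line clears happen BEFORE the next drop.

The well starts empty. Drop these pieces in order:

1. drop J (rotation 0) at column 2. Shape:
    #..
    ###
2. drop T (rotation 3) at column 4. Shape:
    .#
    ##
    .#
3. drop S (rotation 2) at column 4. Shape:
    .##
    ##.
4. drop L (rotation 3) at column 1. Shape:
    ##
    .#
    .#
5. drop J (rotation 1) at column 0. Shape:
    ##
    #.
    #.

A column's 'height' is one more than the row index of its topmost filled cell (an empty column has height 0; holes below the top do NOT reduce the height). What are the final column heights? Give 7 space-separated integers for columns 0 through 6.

Answer: 6 6 5 1 4 5 5

Derivation:
Drop 1: J rot0 at col 2 lands with bottom-row=0; cleared 0 line(s) (total 0); column heights now [0 0 2 1 1 0 0], max=2
Drop 2: T rot3 at col 4 lands with bottom-row=0; cleared 0 line(s) (total 0); column heights now [0 0 2 1 2 3 0], max=3
Drop 3: S rot2 at col 4 lands with bottom-row=3; cleared 0 line(s) (total 0); column heights now [0 0 2 1 4 5 5], max=5
Drop 4: L rot3 at col 1 lands with bottom-row=2; cleared 0 line(s) (total 0); column heights now [0 5 5 1 4 5 5], max=5
Drop 5: J rot1 at col 0 lands with bottom-row=3; cleared 0 line(s) (total 0); column heights now [6 6 5 1 4 5 5], max=6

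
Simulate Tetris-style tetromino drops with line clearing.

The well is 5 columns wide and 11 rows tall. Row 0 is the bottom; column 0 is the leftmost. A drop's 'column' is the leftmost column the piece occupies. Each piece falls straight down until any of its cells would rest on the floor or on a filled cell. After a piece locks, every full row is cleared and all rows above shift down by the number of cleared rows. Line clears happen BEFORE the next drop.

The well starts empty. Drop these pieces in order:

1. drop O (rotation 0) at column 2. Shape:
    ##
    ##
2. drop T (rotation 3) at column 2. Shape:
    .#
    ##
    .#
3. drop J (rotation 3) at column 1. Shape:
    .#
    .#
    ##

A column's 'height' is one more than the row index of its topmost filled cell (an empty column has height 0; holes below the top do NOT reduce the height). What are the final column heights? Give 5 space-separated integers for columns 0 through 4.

Answer: 0 5 7 5 0

Derivation:
Drop 1: O rot0 at col 2 lands with bottom-row=0; cleared 0 line(s) (total 0); column heights now [0 0 2 2 0], max=2
Drop 2: T rot3 at col 2 lands with bottom-row=2; cleared 0 line(s) (total 0); column heights now [0 0 4 5 0], max=5
Drop 3: J rot3 at col 1 lands with bottom-row=4; cleared 0 line(s) (total 0); column heights now [0 5 7 5 0], max=7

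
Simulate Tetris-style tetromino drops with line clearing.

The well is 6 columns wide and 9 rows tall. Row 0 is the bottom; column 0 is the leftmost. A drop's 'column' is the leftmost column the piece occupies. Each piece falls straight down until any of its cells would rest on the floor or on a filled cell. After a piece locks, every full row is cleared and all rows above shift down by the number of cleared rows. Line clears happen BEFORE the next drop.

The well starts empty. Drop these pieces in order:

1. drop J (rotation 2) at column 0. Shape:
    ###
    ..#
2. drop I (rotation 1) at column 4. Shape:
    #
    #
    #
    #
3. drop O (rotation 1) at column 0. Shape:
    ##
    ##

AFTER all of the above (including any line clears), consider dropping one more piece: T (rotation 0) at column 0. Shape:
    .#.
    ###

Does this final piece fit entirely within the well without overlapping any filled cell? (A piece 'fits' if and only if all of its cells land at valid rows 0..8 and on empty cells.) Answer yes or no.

Drop 1: J rot2 at col 0 lands with bottom-row=0; cleared 0 line(s) (total 0); column heights now [2 2 2 0 0 0], max=2
Drop 2: I rot1 at col 4 lands with bottom-row=0; cleared 0 line(s) (total 0); column heights now [2 2 2 0 4 0], max=4
Drop 3: O rot1 at col 0 lands with bottom-row=2; cleared 0 line(s) (total 0); column heights now [4 4 2 0 4 0], max=4
Test piece T rot0 at col 0 (width 3): heights before test = [4 4 2 0 4 0]; fits = True

Answer: yes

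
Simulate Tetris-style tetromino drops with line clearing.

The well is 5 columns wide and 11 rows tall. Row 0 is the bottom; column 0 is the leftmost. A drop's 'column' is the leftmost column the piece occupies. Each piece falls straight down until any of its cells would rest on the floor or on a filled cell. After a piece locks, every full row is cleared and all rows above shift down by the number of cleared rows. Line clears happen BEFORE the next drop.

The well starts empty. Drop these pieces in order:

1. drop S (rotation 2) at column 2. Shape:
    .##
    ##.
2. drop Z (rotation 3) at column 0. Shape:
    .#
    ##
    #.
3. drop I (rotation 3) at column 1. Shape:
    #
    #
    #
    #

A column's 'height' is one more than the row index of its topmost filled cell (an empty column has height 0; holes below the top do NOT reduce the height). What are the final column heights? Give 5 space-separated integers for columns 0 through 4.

Answer: 2 7 1 2 2

Derivation:
Drop 1: S rot2 at col 2 lands with bottom-row=0; cleared 0 line(s) (total 0); column heights now [0 0 1 2 2], max=2
Drop 2: Z rot3 at col 0 lands with bottom-row=0; cleared 0 line(s) (total 0); column heights now [2 3 1 2 2], max=3
Drop 3: I rot3 at col 1 lands with bottom-row=3; cleared 0 line(s) (total 0); column heights now [2 7 1 2 2], max=7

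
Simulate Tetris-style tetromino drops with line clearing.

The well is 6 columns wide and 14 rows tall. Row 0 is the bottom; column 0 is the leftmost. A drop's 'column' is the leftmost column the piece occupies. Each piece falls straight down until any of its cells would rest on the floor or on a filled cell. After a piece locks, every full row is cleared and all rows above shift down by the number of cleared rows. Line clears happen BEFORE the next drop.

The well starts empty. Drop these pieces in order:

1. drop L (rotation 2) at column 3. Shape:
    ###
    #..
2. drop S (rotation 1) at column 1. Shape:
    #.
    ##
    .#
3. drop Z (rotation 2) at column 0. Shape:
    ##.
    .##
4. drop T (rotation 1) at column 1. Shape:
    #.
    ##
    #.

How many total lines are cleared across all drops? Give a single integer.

Drop 1: L rot2 at col 3 lands with bottom-row=0; cleared 0 line(s) (total 0); column heights now [0 0 0 2 2 2], max=2
Drop 2: S rot1 at col 1 lands with bottom-row=0; cleared 0 line(s) (total 0); column heights now [0 3 2 2 2 2], max=3
Drop 3: Z rot2 at col 0 lands with bottom-row=3; cleared 0 line(s) (total 0); column heights now [5 5 4 2 2 2], max=5
Drop 4: T rot1 at col 1 lands with bottom-row=5; cleared 0 line(s) (total 0); column heights now [5 8 7 2 2 2], max=8

Answer: 0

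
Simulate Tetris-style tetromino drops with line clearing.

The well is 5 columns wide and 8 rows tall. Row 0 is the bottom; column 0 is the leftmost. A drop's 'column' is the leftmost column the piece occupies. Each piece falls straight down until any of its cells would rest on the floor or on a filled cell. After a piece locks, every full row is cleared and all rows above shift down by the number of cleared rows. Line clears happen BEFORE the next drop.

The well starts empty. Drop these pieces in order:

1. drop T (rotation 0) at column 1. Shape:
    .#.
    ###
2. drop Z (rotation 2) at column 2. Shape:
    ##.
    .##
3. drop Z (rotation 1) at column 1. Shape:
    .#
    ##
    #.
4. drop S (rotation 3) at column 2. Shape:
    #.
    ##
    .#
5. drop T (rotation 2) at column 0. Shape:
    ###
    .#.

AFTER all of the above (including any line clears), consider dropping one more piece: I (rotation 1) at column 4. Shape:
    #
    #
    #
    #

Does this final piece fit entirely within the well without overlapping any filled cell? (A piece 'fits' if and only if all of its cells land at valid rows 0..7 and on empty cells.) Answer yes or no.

Drop 1: T rot0 at col 1 lands with bottom-row=0; cleared 0 line(s) (total 0); column heights now [0 1 2 1 0], max=2
Drop 2: Z rot2 at col 2 lands with bottom-row=1; cleared 0 line(s) (total 0); column heights now [0 1 3 3 2], max=3
Drop 3: Z rot1 at col 1 lands with bottom-row=2; cleared 0 line(s) (total 0); column heights now [0 4 5 3 2], max=5
Drop 4: S rot3 at col 2 lands with bottom-row=4; cleared 0 line(s) (total 0); column heights now [0 4 7 6 2], max=7
Drop 5: T rot2 at col 0 lands with bottom-row=6; cleared 0 line(s) (total 0); column heights now [8 8 8 6 2], max=8
Test piece I rot1 at col 4 (width 1): heights before test = [8 8 8 6 2]; fits = True

Answer: yes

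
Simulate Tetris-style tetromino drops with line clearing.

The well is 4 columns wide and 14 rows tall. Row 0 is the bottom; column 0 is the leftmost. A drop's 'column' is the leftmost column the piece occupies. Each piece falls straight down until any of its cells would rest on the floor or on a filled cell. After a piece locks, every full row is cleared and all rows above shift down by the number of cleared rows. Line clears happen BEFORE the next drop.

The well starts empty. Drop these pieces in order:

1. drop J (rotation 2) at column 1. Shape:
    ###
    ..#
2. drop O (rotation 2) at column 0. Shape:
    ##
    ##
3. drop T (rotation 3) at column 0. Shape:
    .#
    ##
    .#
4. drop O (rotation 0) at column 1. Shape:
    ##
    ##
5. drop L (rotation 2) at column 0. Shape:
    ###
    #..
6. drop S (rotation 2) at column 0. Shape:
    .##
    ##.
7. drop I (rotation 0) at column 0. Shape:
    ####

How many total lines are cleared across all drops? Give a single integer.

Drop 1: J rot2 at col 1 lands with bottom-row=0; cleared 0 line(s) (total 0); column heights now [0 2 2 2], max=2
Drop 2: O rot2 at col 0 lands with bottom-row=2; cleared 0 line(s) (total 0); column heights now [4 4 2 2], max=4
Drop 3: T rot3 at col 0 lands with bottom-row=4; cleared 0 line(s) (total 0); column heights now [6 7 2 2], max=7
Drop 4: O rot0 at col 1 lands with bottom-row=7; cleared 0 line(s) (total 0); column heights now [6 9 9 2], max=9
Drop 5: L rot2 at col 0 lands with bottom-row=8; cleared 0 line(s) (total 0); column heights now [10 10 10 2], max=10
Drop 6: S rot2 at col 0 lands with bottom-row=10; cleared 0 line(s) (total 0); column heights now [11 12 12 2], max=12
Drop 7: I rot0 at col 0 lands with bottom-row=12; cleared 1 line(s) (total 1); column heights now [11 12 12 2], max=12

Answer: 1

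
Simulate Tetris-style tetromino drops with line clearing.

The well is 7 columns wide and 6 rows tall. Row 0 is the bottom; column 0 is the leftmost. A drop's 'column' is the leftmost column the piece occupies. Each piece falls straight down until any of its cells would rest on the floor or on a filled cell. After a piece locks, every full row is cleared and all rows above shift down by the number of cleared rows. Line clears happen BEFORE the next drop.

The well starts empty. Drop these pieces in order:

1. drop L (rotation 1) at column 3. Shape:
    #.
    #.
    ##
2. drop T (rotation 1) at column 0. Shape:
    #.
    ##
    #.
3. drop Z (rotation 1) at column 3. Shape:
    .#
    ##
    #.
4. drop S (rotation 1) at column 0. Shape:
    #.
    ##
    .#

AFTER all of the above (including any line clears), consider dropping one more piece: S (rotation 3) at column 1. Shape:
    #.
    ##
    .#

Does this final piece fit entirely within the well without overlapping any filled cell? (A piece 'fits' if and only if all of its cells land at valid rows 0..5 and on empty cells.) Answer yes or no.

Drop 1: L rot1 at col 3 lands with bottom-row=0; cleared 0 line(s) (total 0); column heights now [0 0 0 3 1 0 0], max=3
Drop 2: T rot1 at col 0 lands with bottom-row=0; cleared 0 line(s) (total 0); column heights now [3 2 0 3 1 0 0], max=3
Drop 3: Z rot1 at col 3 lands with bottom-row=3; cleared 0 line(s) (total 0); column heights now [3 2 0 5 6 0 0], max=6
Drop 4: S rot1 at col 0 lands with bottom-row=2; cleared 0 line(s) (total 0); column heights now [5 4 0 5 6 0 0], max=6
Test piece S rot3 at col 1 (width 2): heights before test = [5 4 0 5 6 0 0]; fits = True

Answer: yes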